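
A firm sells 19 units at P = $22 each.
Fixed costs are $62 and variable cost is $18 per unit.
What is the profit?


Total Revenue = P * Q = 22 * 19 = $418
Total Cost = FC + VC*Q = 62 + 18*19 = $404
Profit = TR - TC = 418 - 404 = $14

$14


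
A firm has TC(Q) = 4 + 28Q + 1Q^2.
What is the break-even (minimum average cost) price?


AC(Q) = 4/Q + 28 + 1Q
To minimize: dAC/dQ = -4/Q^2 + 1 = 0
Q^2 = 4/1 = 4
Q* = 2
Min AC = 4/2 + 28 + 1*2
Min AC = 2 + 28 + 2 = 32

32


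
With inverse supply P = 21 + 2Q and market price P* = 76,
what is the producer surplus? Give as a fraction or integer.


Minimum supply price (at Q=0): P_min = 21
Quantity supplied at P* = 76:
Q* = (76 - 21)/2 = 55/2
PS = (1/2) * Q* * (P* - P_min)
PS = (1/2) * 55/2 * (76 - 21)
PS = (1/2) * 55/2 * 55 = 3025/4

3025/4


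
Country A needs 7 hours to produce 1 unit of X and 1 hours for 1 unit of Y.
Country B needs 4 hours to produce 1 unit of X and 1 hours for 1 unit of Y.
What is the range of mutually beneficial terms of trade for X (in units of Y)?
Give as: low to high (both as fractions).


Opportunity cost of X for Country A = hours_X / hours_Y = 7/1 = 7 units of Y
Opportunity cost of X for Country B = hours_X / hours_Y = 4/1 = 4 units of Y
Terms of trade must be between the two opportunity costs.
Range: 4 to 7

4 to 7


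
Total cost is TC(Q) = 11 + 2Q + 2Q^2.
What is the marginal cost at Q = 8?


MC = dTC/dQ = 2 + 2*2*Q
At Q = 8:
MC = 2 + 4*8
MC = 2 + 32 = 34

34


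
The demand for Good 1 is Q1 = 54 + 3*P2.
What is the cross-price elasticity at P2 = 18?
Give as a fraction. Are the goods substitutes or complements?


dQ1/dP2 = 3
At P2 = 18: Q1 = 54 + 3*18 = 108
Exy = (dQ1/dP2)(P2/Q1) = 3 * 18 / 108 = 1/2
Since Exy > 0, the goods are substitutes.

1/2 (substitutes)


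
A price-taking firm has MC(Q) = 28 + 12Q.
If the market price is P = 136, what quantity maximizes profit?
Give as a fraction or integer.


In perfect competition, profit is maximized where P = MC.
136 = 28 + 12Q
108 = 12Q
Q* = 108/12 = 9

9


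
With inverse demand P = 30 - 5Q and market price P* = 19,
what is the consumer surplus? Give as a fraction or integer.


Maximum willingness to pay (at Q=0): P_max = 30
Quantity demanded at P* = 19:
Q* = (30 - 19)/5 = 11/5
CS = (1/2) * Q* * (P_max - P*)
CS = (1/2) * 11/5 * (30 - 19)
CS = (1/2) * 11/5 * 11 = 121/10

121/10


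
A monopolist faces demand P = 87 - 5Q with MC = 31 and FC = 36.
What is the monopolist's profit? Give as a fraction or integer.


MR = MC: 87 - 10Q = 31
Q* = 28/5
P* = 87 - 5*28/5 = 59
Profit = (P* - MC)*Q* - FC
= (59 - 31)*28/5 - 36
= 28*28/5 - 36
= 784/5 - 36 = 604/5

604/5


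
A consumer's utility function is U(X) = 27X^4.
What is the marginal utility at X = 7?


MU = dU/dX = 27*4*X^(4-1)
MU = 108*X^3
At X = 7:
MU = 108 * 7^3
MU = 108 * 343 = 37044

37044


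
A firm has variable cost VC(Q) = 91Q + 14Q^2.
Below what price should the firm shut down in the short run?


AVC(Q) = VC(Q)/Q = 91 + 14Q
AVC is increasing in Q, so minimum AVC is at Q -> 0+.
Min AVC = 91
The firm should shut down if P < 91.

91


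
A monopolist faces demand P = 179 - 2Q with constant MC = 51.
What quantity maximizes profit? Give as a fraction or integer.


TR = P*Q = (179 - 2Q)Q = 179Q - 2Q^2
MR = dTR/dQ = 179 - 4Q
Set MR = MC:
179 - 4Q = 51
128 = 4Q
Q* = 128/4 = 32

32


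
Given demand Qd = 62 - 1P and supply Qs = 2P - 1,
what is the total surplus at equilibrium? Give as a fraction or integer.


Find equilibrium: 62 - 1P = 2P - 1
62 + 1 = 3P
P* = 63/3 = 21
Q* = 2*21 - 1 = 41
Inverse demand: P = 62 - Q/1, so P_max = 62
Inverse supply: P = 1/2 + Q/2, so P_min = 1/2
CS = (1/2) * 41 * (62 - 21) = 1681/2
PS = (1/2) * 41 * (21 - 1/2) = 1681/4
TS = CS + PS = 1681/2 + 1681/4 = 5043/4

5043/4


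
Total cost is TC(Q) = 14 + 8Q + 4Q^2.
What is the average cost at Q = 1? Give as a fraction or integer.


TC(1) = 14 + 8*1 + 4*1^2
TC(1) = 14 + 8 + 4 = 26
AC = TC/Q = 26/1 = 26

26


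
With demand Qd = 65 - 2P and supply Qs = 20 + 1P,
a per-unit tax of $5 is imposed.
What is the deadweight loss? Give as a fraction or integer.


Pre-tax equilibrium quantity: Q* = 35
Post-tax equilibrium quantity: Q_tax = 95/3
Reduction in quantity: Q* - Q_tax = 10/3
DWL = (1/2) * tax * (Q* - Q_tax)
DWL = (1/2) * 5 * 10/3 = 25/3

25/3


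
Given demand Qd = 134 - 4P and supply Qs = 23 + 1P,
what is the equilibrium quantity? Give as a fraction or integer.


First find equilibrium price:
134 - 4P = 23 + 1P
P* = 111/5 = 111/5
Then substitute into demand:
Q* = 134 - 4 * 111/5 = 226/5

226/5


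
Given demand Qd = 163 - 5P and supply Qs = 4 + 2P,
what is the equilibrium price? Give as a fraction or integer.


At equilibrium, Qd = Qs.
163 - 5P = 4 + 2P
163 - 4 = 5P + 2P
159 = 7P
P* = 159/7 = 159/7

159/7


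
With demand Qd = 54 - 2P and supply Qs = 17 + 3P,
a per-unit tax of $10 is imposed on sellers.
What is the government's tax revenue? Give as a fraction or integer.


With tax on sellers, new supply: Qs' = 17 + 3(P - 10)
= 3P - 13
New equilibrium quantity:
Q_new = 136/5
Tax revenue = tax * Q_new = 10 * 136/5 = 272

272


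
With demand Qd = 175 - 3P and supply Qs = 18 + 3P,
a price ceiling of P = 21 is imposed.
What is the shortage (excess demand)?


At P = 21:
Qd = 175 - 3*21 = 112
Qs = 18 + 3*21 = 81
Shortage = Qd - Qs = 112 - 81 = 31

31


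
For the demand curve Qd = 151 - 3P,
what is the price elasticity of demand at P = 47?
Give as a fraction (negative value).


dQ/dP = -3
At P = 47: Q = 151 - 3*47 = 10
E = (dQ/dP)(P/Q) = (-3)(47/10) = -141/10

-141/10


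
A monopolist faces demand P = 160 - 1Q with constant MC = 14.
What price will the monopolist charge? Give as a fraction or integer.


MR = 160 - 2Q
Set MR = MC: 160 - 2Q = 14
Q* = 73
Substitute into demand:
P* = 160 - 1*73 = 87

87


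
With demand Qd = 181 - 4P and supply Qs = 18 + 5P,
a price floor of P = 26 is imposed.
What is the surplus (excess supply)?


At P = 26:
Qd = 181 - 4*26 = 77
Qs = 18 + 5*26 = 148
Surplus = Qs - Qd = 148 - 77 = 71

71


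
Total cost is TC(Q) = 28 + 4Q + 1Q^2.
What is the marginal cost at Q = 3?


MC = dTC/dQ = 4 + 2*1*Q
At Q = 3:
MC = 4 + 2*3
MC = 4 + 6 = 10

10


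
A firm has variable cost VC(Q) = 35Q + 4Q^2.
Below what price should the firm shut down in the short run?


AVC(Q) = VC(Q)/Q = 35 + 4Q
AVC is increasing in Q, so minimum AVC is at Q -> 0+.
Min AVC = 35
The firm should shut down if P < 35.

35


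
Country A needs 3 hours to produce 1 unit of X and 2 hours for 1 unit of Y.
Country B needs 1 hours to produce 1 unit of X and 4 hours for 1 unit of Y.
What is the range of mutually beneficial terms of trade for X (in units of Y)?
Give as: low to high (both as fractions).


Opportunity cost of X for Country A = hours_X / hours_Y = 3/2 = 3/2 units of Y
Opportunity cost of X for Country B = hours_X / hours_Y = 1/4 = 1/4 units of Y
Terms of trade must be between the two opportunity costs.
Range: 1/4 to 3/2

1/4 to 3/2


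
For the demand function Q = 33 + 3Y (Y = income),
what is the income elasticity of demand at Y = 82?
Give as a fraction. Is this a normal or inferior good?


dQ/dY = 3
At Y = 82: Q = 33 + 3*82 = 279
Ey = (dQ/dY)(Y/Q) = 3 * 82 / 279 = 82/93
Since Ey > 0, this is a normal good.

82/93 (normal good)


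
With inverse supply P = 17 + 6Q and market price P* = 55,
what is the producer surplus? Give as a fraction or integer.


Minimum supply price (at Q=0): P_min = 17
Quantity supplied at P* = 55:
Q* = (55 - 17)/6 = 19/3
PS = (1/2) * Q* * (P* - P_min)
PS = (1/2) * 19/3 * (55 - 17)
PS = (1/2) * 19/3 * 38 = 361/3

361/3


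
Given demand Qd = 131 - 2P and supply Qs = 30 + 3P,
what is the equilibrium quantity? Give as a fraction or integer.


First find equilibrium price:
131 - 2P = 30 + 3P
P* = 101/5 = 101/5
Then substitute into demand:
Q* = 131 - 2 * 101/5 = 453/5

453/5


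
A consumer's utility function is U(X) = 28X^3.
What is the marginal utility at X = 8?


MU = dU/dX = 28*3*X^(3-1)
MU = 84*X^2
At X = 8:
MU = 84 * 8^2
MU = 84 * 64 = 5376

5376


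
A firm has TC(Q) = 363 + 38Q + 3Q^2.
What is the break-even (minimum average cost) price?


AC(Q) = 363/Q + 38 + 3Q
To minimize: dAC/dQ = -363/Q^2 + 3 = 0
Q^2 = 363/3 = 121
Q* = 11
Min AC = 363/11 + 38 + 3*11
Min AC = 33 + 38 + 33 = 104

104


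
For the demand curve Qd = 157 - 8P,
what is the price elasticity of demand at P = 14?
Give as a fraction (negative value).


dQ/dP = -8
At P = 14: Q = 157 - 8*14 = 45
E = (dQ/dP)(P/Q) = (-8)(14/45) = -112/45

-112/45


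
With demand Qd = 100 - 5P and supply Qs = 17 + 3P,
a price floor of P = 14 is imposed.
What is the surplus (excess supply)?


At P = 14:
Qd = 100 - 5*14 = 30
Qs = 17 + 3*14 = 59
Surplus = Qs - Qd = 59 - 30 = 29

29


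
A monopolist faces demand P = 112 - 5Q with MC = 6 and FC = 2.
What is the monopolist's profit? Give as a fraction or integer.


MR = MC: 112 - 10Q = 6
Q* = 53/5
P* = 112 - 5*53/5 = 59
Profit = (P* - MC)*Q* - FC
= (59 - 6)*53/5 - 2
= 53*53/5 - 2
= 2809/5 - 2 = 2799/5

2799/5


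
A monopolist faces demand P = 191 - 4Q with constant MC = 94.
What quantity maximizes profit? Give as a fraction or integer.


TR = P*Q = (191 - 4Q)Q = 191Q - 4Q^2
MR = dTR/dQ = 191 - 8Q
Set MR = MC:
191 - 8Q = 94
97 = 8Q
Q* = 97/8 = 97/8

97/8


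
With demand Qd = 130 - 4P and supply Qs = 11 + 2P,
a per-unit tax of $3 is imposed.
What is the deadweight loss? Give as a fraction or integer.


Pre-tax equilibrium quantity: Q* = 152/3
Post-tax equilibrium quantity: Q_tax = 140/3
Reduction in quantity: Q* - Q_tax = 4
DWL = (1/2) * tax * (Q* - Q_tax)
DWL = (1/2) * 3 * 4 = 6

6


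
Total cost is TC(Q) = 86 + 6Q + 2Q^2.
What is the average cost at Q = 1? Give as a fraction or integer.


TC(1) = 86 + 6*1 + 2*1^2
TC(1) = 86 + 6 + 2 = 94
AC = TC/Q = 94/1 = 94

94


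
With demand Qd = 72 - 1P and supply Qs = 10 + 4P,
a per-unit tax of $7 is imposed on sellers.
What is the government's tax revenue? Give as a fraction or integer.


With tax on sellers, new supply: Qs' = 10 + 4(P - 7)
= 4P - 18
New equilibrium quantity:
Q_new = 54
Tax revenue = tax * Q_new = 7 * 54 = 378

378


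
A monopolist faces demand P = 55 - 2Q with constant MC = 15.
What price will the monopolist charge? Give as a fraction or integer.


MR = 55 - 4Q
Set MR = MC: 55 - 4Q = 15
Q* = 10
Substitute into demand:
P* = 55 - 2*10 = 35

35


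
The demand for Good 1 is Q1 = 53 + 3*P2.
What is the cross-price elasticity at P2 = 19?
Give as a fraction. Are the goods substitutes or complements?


dQ1/dP2 = 3
At P2 = 19: Q1 = 53 + 3*19 = 110
Exy = (dQ1/dP2)(P2/Q1) = 3 * 19 / 110 = 57/110
Since Exy > 0, the goods are substitutes.

57/110 (substitutes)


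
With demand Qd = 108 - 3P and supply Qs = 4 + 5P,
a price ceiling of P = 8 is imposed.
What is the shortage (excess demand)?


At P = 8:
Qd = 108 - 3*8 = 84
Qs = 4 + 5*8 = 44
Shortage = Qd - Qs = 84 - 44 = 40

40


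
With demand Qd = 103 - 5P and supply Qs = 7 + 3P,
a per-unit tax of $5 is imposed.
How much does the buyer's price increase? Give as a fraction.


With a per-unit tax, the buyer's price increase depends on relative slopes.
Supply slope: d = 3, Demand slope: b = 5
Buyer's price increase = d * tax / (b + d)
= 3 * 5 / (5 + 3)
= 15 / 8 = 15/8

15/8


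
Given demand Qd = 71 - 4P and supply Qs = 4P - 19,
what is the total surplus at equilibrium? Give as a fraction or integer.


Find equilibrium: 71 - 4P = 4P - 19
71 + 19 = 8P
P* = 90/8 = 45/4
Q* = 4*45/4 - 19 = 26
Inverse demand: P = 71/4 - Q/4, so P_max = 71/4
Inverse supply: P = 19/4 + Q/4, so P_min = 19/4
CS = (1/2) * 26 * (71/4 - 45/4) = 169/2
PS = (1/2) * 26 * (45/4 - 19/4) = 169/2
TS = CS + PS = 169/2 + 169/2 = 169

169


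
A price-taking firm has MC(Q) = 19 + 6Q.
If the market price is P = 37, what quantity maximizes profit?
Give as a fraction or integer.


In perfect competition, profit is maximized where P = MC.
37 = 19 + 6Q
18 = 6Q
Q* = 18/6 = 3

3


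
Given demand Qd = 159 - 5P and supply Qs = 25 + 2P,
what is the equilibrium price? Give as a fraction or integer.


At equilibrium, Qd = Qs.
159 - 5P = 25 + 2P
159 - 25 = 5P + 2P
134 = 7P
P* = 134/7 = 134/7

134/7


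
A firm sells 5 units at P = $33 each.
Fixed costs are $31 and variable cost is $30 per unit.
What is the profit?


Total Revenue = P * Q = 33 * 5 = $165
Total Cost = FC + VC*Q = 31 + 30*5 = $181
Profit = TR - TC = 165 - 181 = $-16

$-16


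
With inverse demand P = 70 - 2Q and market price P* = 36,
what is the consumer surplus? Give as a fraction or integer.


Maximum willingness to pay (at Q=0): P_max = 70
Quantity demanded at P* = 36:
Q* = (70 - 36)/2 = 17
CS = (1/2) * Q* * (P_max - P*)
CS = (1/2) * 17 * (70 - 36)
CS = (1/2) * 17 * 34 = 289

289


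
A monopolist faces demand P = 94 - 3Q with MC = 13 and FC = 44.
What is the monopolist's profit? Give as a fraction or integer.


MR = MC: 94 - 6Q = 13
Q* = 27/2
P* = 94 - 3*27/2 = 107/2
Profit = (P* - MC)*Q* - FC
= (107/2 - 13)*27/2 - 44
= 81/2*27/2 - 44
= 2187/4 - 44 = 2011/4

2011/4


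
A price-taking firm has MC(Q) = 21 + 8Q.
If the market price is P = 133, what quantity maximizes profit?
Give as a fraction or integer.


In perfect competition, profit is maximized where P = MC.
133 = 21 + 8Q
112 = 8Q
Q* = 112/8 = 14

14


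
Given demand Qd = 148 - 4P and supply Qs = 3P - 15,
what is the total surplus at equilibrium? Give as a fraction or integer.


Find equilibrium: 148 - 4P = 3P - 15
148 + 15 = 7P
P* = 163/7 = 163/7
Q* = 3*163/7 - 15 = 384/7
Inverse demand: P = 37 - Q/4, so P_max = 37
Inverse supply: P = 5 + Q/3, so P_min = 5
CS = (1/2) * 384/7 * (37 - 163/7) = 18432/49
PS = (1/2) * 384/7 * (163/7 - 5) = 24576/49
TS = CS + PS = 18432/49 + 24576/49 = 6144/7

6144/7


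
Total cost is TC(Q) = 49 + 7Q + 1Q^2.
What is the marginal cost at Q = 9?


MC = dTC/dQ = 7 + 2*1*Q
At Q = 9:
MC = 7 + 2*9
MC = 7 + 18 = 25

25


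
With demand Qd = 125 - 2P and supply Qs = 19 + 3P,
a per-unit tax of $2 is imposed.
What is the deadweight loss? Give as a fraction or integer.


Pre-tax equilibrium quantity: Q* = 413/5
Post-tax equilibrium quantity: Q_tax = 401/5
Reduction in quantity: Q* - Q_tax = 12/5
DWL = (1/2) * tax * (Q* - Q_tax)
DWL = (1/2) * 2 * 12/5 = 12/5

12/5


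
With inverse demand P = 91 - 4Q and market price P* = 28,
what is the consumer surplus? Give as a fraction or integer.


Maximum willingness to pay (at Q=0): P_max = 91
Quantity demanded at P* = 28:
Q* = (91 - 28)/4 = 63/4
CS = (1/2) * Q* * (P_max - P*)
CS = (1/2) * 63/4 * (91 - 28)
CS = (1/2) * 63/4 * 63 = 3969/8

3969/8


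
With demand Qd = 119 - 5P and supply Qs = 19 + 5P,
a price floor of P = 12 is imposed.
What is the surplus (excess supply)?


At P = 12:
Qd = 119 - 5*12 = 59
Qs = 19 + 5*12 = 79
Surplus = Qs - Qd = 79 - 59 = 20

20


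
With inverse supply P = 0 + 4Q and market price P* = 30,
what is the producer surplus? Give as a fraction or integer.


Minimum supply price (at Q=0): P_min = 0
Quantity supplied at P* = 30:
Q* = (30 - 0)/4 = 15/2
PS = (1/2) * Q* * (P* - P_min)
PS = (1/2) * 15/2 * (30 - 0)
PS = (1/2) * 15/2 * 30 = 225/2

225/2


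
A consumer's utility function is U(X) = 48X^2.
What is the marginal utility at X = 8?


MU = dU/dX = 48*2*X^(2-1)
MU = 96*X^1
At X = 8:
MU = 96 * 8^1
MU = 96 * 8 = 768

768


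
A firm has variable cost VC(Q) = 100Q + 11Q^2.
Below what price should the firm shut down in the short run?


AVC(Q) = VC(Q)/Q = 100 + 11Q
AVC is increasing in Q, so minimum AVC is at Q -> 0+.
Min AVC = 100
The firm should shut down if P < 100.

100


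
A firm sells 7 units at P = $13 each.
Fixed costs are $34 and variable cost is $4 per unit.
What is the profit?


Total Revenue = P * Q = 13 * 7 = $91
Total Cost = FC + VC*Q = 34 + 4*7 = $62
Profit = TR - TC = 91 - 62 = $29

$29


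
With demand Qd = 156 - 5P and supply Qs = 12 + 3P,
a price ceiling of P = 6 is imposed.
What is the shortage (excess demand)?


At P = 6:
Qd = 156 - 5*6 = 126
Qs = 12 + 3*6 = 30
Shortage = Qd - Qs = 126 - 30 = 96

96


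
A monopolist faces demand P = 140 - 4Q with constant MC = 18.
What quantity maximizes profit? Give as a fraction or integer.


TR = P*Q = (140 - 4Q)Q = 140Q - 4Q^2
MR = dTR/dQ = 140 - 8Q
Set MR = MC:
140 - 8Q = 18
122 = 8Q
Q* = 122/8 = 61/4

61/4


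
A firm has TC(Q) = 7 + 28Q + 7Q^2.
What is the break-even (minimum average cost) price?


AC(Q) = 7/Q + 28 + 7Q
To minimize: dAC/dQ = -7/Q^2 + 7 = 0
Q^2 = 7/7 = 1
Q* = 1
Min AC = 7/1 + 28 + 7*1
Min AC = 7 + 28 + 7 = 42

42


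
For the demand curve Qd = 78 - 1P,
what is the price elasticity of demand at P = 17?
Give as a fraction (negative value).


dQ/dP = -1
At P = 17: Q = 78 - 1*17 = 61
E = (dQ/dP)(P/Q) = (-1)(17/61) = -17/61

-17/61


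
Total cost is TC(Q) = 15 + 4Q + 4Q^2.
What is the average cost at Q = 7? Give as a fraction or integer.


TC(7) = 15 + 4*7 + 4*7^2
TC(7) = 15 + 28 + 196 = 239
AC = TC/Q = 239/7 = 239/7

239/7


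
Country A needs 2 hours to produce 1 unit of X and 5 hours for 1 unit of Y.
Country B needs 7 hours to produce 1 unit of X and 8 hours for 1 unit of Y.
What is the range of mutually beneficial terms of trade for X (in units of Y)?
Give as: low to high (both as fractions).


Opportunity cost of X for Country A = hours_X / hours_Y = 2/5 = 2/5 units of Y
Opportunity cost of X for Country B = hours_X / hours_Y = 7/8 = 7/8 units of Y
Terms of trade must be between the two opportunity costs.
Range: 2/5 to 7/8

2/5 to 7/8


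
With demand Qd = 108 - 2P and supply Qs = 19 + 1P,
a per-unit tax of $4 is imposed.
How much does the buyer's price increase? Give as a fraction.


With a per-unit tax, the buyer's price increase depends on relative slopes.
Supply slope: d = 1, Demand slope: b = 2
Buyer's price increase = d * tax / (b + d)
= 1 * 4 / (2 + 1)
= 4 / 3 = 4/3

4/3


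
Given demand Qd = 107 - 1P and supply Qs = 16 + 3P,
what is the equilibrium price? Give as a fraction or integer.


At equilibrium, Qd = Qs.
107 - 1P = 16 + 3P
107 - 16 = 1P + 3P
91 = 4P
P* = 91/4 = 91/4

91/4


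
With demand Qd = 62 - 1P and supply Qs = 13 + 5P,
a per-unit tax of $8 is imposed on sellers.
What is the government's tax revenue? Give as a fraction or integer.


With tax on sellers, new supply: Qs' = 13 + 5(P - 8)
= 5P - 27
New equilibrium quantity:
Q_new = 283/6
Tax revenue = tax * Q_new = 8 * 283/6 = 1132/3

1132/3


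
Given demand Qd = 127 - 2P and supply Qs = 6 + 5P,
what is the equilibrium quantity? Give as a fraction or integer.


First find equilibrium price:
127 - 2P = 6 + 5P
P* = 121/7 = 121/7
Then substitute into demand:
Q* = 127 - 2 * 121/7 = 647/7

647/7


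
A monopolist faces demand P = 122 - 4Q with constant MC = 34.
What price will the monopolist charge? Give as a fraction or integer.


MR = 122 - 8Q
Set MR = MC: 122 - 8Q = 34
Q* = 11
Substitute into demand:
P* = 122 - 4*11 = 78

78


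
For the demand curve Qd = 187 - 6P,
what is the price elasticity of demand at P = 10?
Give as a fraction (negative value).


dQ/dP = -6
At P = 10: Q = 187 - 6*10 = 127
E = (dQ/dP)(P/Q) = (-6)(10/127) = -60/127

-60/127


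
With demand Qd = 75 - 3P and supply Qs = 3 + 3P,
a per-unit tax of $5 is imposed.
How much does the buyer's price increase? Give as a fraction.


With a per-unit tax, the buyer's price increase depends on relative slopes.
Supply slope: d = 3, Demand slope: b = 3
Buyer's price increase = d * tax / (b + d)
= 3 * 5 / (3 + 3)
= 15 / 6 = 5/2

5/2


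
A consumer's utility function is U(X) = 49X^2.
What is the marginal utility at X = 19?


MU = dU/dX = 49*2*X^(2-1)
MU = 98*X^1
At X = 19:
MU = 98 * 19^1
MU = 98 * 19 = 1862

1862


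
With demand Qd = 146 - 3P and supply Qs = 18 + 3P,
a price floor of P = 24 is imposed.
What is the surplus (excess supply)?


At P = 24:
Qd = 146 - 3*24 = 74
Qs = 18 + 3*24 = 90
Surplus = Qs - Qd = 90 - 74 = 16

16


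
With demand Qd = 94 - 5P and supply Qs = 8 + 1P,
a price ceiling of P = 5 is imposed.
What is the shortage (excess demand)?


At P = 5:
Qd = 94 - 5*5 = 69
Qs = 8 + 1*5 = 13
Shortage = Qd - Qs = 69 - 13 = 56

56


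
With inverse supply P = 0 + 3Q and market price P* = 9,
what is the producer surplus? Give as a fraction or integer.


Minimum supply price (at Q=0): P_min = 0
Quantity supplied at P* = 9:
Q* = (9 - 0)/3 = 3
PS = (1/2) * Q* * (P* - P_min)
PS = (1/2) * 3 * (9 - 0)
PS = (1/2) * 3 * 9 = 27/2

27/2


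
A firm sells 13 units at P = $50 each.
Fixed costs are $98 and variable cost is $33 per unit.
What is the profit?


Total Revenue = P * Q = 50 * 13 = $650
Total Cost = FC + VC*Q = 98 + 33*13 = $527
Profit = TR - TC = 650 - 527 = $123

$123


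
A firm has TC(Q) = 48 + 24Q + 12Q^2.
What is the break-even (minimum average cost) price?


AC(Q) = 48/Q + 24 + 12Q
To minimize: dAC/dQ = -48/Q^2 + 12 = 0
Q^2 = 48/12 = 4
Q* = 2
Min AC = 48/2 + 24 + 12*2
Min AC = 24 + 24 + 24 = 72

72


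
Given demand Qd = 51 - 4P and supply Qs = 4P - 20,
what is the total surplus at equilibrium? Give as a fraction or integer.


Find equilibrium: 51 - 4P = 4P - 20
51 + 20 = 8P
P* = 71/8 = 71/8
Q* = 4*71/8 - 20 = 31/2
Inverse demand: P = 51/4 - Q/4, so P_max = 51/4
Inverse supply: P = 5 + Q/4, so P_min = 5
CS = (1/2) * 31/2 * (51/4 - 71/8) = 961/32
PS = (1/2) * 31/2 * (71/8 - 5) = 961/32
TS = CS + PS = 961/32 + 961/32 = 961/16

961/16


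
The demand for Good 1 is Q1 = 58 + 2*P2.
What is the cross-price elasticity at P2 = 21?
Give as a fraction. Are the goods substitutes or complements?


dQ1/dP2 = 2
At P2 = 21: Q1 = 58 + 2*21 = 100
Exy = (dQ1/dP2)(P2/Q1) = 2 * 21 / 100 = 21/50
Since Exy > 0, the goods are substitutes.

21/50 (substitutes)


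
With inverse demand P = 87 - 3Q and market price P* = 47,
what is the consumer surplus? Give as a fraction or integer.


Maximum willingness to pay (at Q=0): P_max = 87
Quantity demanded at P* = 47:
Q* = (87 - 47)/3 = 40/3
CS = (1/2) * Q* * (P_max - P*)
CS = (1/2) * 40/3 * (87 - 47)
CS = (1/2) * 40/3 * 40 = 800/3

800/3


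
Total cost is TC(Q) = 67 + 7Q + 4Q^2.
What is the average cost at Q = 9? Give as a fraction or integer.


TC(9) = 67 + 7*9 + 4*9^2
TC(9) = 67 + 63 + 324 = 454
AC = TC/Q = 454/9 = 454/9

454/9


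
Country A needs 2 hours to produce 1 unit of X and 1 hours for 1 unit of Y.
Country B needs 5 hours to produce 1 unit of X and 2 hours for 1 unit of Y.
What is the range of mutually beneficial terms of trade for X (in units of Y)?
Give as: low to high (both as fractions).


Opportunity cost of X for Country A = hours_X / hours_Y = 2/1 = 2 units of Y
Opportunity cost of X for Country B = hours_X / hours_Y = 5/2 = 5/2 units of Y
Terms of trade must be between the two opportunity costs.
Range: 2 to 5/2

2 to 5/2


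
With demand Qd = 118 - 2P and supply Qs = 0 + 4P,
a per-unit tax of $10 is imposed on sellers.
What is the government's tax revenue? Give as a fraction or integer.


With tax on sellers, new supply: Qs' = 0 + 4(P - 10)
= 4P - 40
New equilibrium quantity:
Q_new = 196/3
Tax revenue = tax * Q_new = 10 * 196/3 = 1960/3

1960/3


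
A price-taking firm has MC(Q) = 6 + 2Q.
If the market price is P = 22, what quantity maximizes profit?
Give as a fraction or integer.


In perfect competition, profit is maximized where P = MC.
22 = 6 + 2Q
16 = 2Q
Q* = 16/2 = 8

8


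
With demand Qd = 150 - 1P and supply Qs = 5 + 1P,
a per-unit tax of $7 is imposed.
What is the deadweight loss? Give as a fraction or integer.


Pre-tax equilibrium quantity: Q* = 155/2
Post-tax equilibrium quantity: Q_tax = 74
Reduction in quantity: Q* - Q_tax = 7/2
DWL = (1/2) * tax * (Q* - Q_tax)
DWL = (1/2) * 7 * 7/2 = 49/4

49/4


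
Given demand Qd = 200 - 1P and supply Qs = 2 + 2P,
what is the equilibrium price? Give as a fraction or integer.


At equilibrium, Qd = Qs.
200 - 1P = 2 + 2P
200 - 2 = 1P + 2P
198 = 3P
P* = 198/3 = 66

66


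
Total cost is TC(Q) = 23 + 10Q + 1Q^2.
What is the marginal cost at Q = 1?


MC = dTC/dQ = 10 + 2*1*Q
At Q = 1:
MC = 10 + 2*1
MC = 10 + 2 = 12

12


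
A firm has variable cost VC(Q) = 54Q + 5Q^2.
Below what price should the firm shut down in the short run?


AVC(Q) = VC(Q)/Q = 54 + 5Q
AVC is increasing in Q, so minimum AVC is at Q -> 0+.
Min AVC = 54
The firm should shut down if P < 54.

54


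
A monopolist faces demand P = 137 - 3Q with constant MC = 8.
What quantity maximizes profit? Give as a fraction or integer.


TR = P*Q = (137 - 3Q)Q = 137Q - 3Q^2
MR = dTR/dQ = 137 - 6Q
Set MR = MC:
137 - 6Q = 8
129 = 6Q
Q* = 129/6 = 43/2

43/2


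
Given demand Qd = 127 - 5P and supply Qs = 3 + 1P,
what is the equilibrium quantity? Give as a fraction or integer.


First find equilibrium price:
127 - 5P = 3 + 1P
P* = 124/6 = 62/3
Then substitute into demand:
Q* = 127 - 5 * 62/3 = 71/3

71/3


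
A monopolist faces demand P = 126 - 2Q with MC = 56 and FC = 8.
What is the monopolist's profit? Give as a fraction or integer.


MR = MC: 126 - 4Q = 56
Q* = 35/2
P* = 126 - 2*35/2 = 91
Profit = (P* - MC)*Q* - FC
= (91 - 56)*35/2 - 8
= 35*35/2 - 8
= 1225/2 - 8 = 1209/2

1209/2


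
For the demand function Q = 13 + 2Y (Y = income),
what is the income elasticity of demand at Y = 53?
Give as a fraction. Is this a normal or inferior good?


dQ/dY = 2
At Y = 53: Q = 13 + 2*53 = 119
Ey = (dQ/dY)(Y/Q) = 2 * 53 / 119 = 106/119
Since Ey > 0, this is a normal good.

106/119 (normal good)


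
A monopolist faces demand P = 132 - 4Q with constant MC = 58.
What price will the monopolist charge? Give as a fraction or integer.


MR = 132 - 8Q
Set MR = MC: 132 - 8Q = 58
Q* = 37/4
Substitute into demand:
P* = 132 - 4*37/4 = 95

95


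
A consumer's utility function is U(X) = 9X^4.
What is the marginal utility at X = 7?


MU = dU/dX = 9*4*X^(4-1)
MU = 36*X^3
At X = 7:
MU = 36 * 7^3
MU = 36 * 343 = 12348

12348


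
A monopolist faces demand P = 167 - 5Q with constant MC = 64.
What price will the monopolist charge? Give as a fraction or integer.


MR = 167 - 10Q
Set MR = MC: 167 - 10Q = 64
Q* = 103/10
Substitute into demand:
P* = 167 - 5*103/10 = 231/2

231/2


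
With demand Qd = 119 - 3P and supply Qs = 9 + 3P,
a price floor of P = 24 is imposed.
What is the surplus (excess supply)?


At P = 24:
Qd = 119 - 3*24 = 47
Qs = 9 + 3*24 = 81
Surplus = Qs - Qd = 81 - 47 = 34

34


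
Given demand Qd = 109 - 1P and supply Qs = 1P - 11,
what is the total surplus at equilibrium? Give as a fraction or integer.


Find equilibrium: 109 - 1P = 1P - 11
109 + 11 = 2P
P* = 120/2 = 60
Q* = 1*60 - 11 = 49
Inverse demand: P = 109 - Q/1, so P_max = 109
Inverse supply: P = 11 + Q/1, so P_min = 11
CS = (1/2) * 49 * (109 - 60) = 2401/2
PS = (1/2) * 49 * (60 - 11) = 2401/2
TS = CS + PS = 2401/2 + 2401/2 = 2401

2401


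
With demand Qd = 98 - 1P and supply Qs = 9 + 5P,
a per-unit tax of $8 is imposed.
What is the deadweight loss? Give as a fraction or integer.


Pre-tax equilibrium quantity: Q* = 499/6
Post-tax equilibrium quantity: Q_tax = 153/2
Reduction in quantity: Q* - Q_tax = 20/3
DWL = (1/2) * tax * (Q* - Q_tax)
DWL = (1/2) * 8 * 20/3 = 80/3

80/3


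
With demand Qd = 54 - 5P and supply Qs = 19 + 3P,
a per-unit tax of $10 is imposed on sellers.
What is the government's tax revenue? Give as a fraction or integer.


With tax on sellers, new supply: Qs' = 19 + 3(P - 10)
= 3P - 11
New equilibrium quantity:
Q_new = 107/8
Tax revenue = tax * Q_new = 10 * 107/8 = 535/4

535/4


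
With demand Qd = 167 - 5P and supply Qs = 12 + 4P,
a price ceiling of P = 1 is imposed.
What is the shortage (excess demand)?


At P = 1:
Qd = 167 - 5*1 = 162
Qs = 12 + 4*1 = 16
Shortage = Qd - Qs = 162 - 16 = 146

146


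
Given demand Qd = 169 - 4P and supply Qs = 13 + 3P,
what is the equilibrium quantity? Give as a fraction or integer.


First find equilibrium price:
169 - 4P = 13 + 3P
P* = 156/7 = 156/7
Then substitute into demand:
Q* = 169 - 4 * 156/7 = 559/7

559/7


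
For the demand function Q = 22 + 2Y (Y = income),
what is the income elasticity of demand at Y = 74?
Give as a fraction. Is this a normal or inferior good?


dQ/dY = 2
At Y = 74: Q = 22 + 2*74 = 170
Ey = (dQ/dY)(Y/Q) = 2 * 74 / 170 = 74/85
Since Ey > 0, this is a normal good.

74/85 (normal good)


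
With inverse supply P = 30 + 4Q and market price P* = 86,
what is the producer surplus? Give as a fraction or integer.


Minimum supply price (at Q=0): P_min = 30
Quantity supplied at P* = 86:
Q* = (86 - 30)/4 = 14
PS = (1/2) * Q* * (P* - P_min)
PS = (1/2) * 14 * (86 - 30)
PS = (1/2) * 14 * 56 = 392

392


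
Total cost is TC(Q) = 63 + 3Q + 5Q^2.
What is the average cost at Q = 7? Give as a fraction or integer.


TC(7) = 63 + 3*7 + 5*7^2
TC(7) = 63 + 21 + 245 = 329
AC = TC/Q = 329/7 = 47

47


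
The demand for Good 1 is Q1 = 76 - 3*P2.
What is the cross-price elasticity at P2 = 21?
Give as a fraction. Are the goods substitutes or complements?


dQ1/dP2 = -3
At P2 = 21: Q1 = 76 - 3*21 = 13
Exy = (dQ1/dP2)(P2/Q1) = -3 * 21 / 13 = -63/13
Since Exy < 0, the goods are complements.

-63/13 (complements)


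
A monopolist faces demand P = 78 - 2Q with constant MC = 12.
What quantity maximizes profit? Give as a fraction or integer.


TR = P*Q = (78 - 2Q)Q = 78Q - 2Q^2
MR = dTR/dQ = 78 - 4Q
Set MR = MC:
78 - 4Q = 12
66 = 4Q
Q* = 66/4 = 33/2

33/2


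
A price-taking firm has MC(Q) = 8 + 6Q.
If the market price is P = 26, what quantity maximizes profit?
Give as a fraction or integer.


In perfect competition, profit is maximized where P = MC.
26 = 8 + 6Q
18 = 6Q
Q* = 18/6 = 3

3


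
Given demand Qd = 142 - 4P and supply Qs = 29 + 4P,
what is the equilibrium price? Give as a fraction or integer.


At equilibrium, Qd = Qs.
142 - 4P = 29 + 4P
142 - 29 = 4P + 4P
113 = 8P
P* = 113/8 = 113/8

113/8


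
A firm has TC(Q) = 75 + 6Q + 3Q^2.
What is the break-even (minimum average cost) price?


AC(Q) = 75/Q + 6 + 3Q
To minimize: dAC/dQ = -75/Q^2 + 3 = 0
Q^2 = 75/3 = 25
Q* = 5
Min AC = 75/5 + 6 + 3*5
Min AC = 15 + 6 + 15 = 36

36


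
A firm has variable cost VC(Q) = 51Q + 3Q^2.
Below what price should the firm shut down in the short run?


AVC(Q) = VC(Q)/Q = 51 + 3Q
AVC is increasing in Q, so minimum AVC is at Q -> 0+.
Min AVC = 51
The firm should shut down if P < 51.

51


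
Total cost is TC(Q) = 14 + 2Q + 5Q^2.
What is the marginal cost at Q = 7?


MC = dTC/dQ = 2 + 2*5*Q
At Q = 7:
MC = 2 + 10*7
MC = 2 + 70 = 72

72


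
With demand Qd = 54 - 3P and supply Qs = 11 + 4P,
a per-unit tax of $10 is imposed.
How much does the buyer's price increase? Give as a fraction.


With a per-unit tax, the buyer's price increase depends on relative slopes.
Supply slope: d = 4, Demand slope: b = 3
Buyer's price increase = d * tax / (b + d)
= 4 * 10 / (3 + 4)
= 40 / 7 = 40/7

40/7


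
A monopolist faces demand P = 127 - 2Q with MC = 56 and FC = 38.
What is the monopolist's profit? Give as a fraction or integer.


MR = MC: 127 - 4Q = 56
Q* = 71/4
P* = 127 - 2*71/4 = 183/2
Profit = (P* - MC)*Q* - FC
= (183/2 - 56)*71/4 - 38
= 71/2*71/4 - 38
= 5041/8 - 38 = 4737/8

4737/8


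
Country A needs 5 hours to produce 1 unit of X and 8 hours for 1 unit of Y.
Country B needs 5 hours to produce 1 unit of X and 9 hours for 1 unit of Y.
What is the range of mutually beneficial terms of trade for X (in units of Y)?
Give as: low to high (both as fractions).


Opportunity cost of X for Country A = hours_X / hours_Y = 5/8 = 5/8 units of Y
Opportunity cost of X for Country B = hours_X / hours_Y = 5/9 = 5/9 units of Y
Terms of trade must be between the two opportunity costs.
Range: 5/9 to 5/8

5/9 to 5/8


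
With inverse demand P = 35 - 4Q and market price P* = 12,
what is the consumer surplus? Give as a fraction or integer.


Maximum willingness to pay (at Q=0): P_max = 35
Quantity demanded at P* = 12:
Q* = (35 - 12)/4 = 23/4
CS = (1/2) * Q* * (P_max - P*)
CS = (1/2) * 23/4 * (35 - 12)
CS = (1/2) * 23/4 * 23 = 529/8

529/8


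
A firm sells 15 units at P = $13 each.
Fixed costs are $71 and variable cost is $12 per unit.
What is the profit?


Total Revenue = P * Q = 13 * 15 = $195
Total Cost = FC + VC*Q = 71 + 12*15 = $251
Profit = TR - TC = 195 - 251 = $-56

$-56


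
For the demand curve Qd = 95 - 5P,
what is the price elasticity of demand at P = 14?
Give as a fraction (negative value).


dQ/dP = -5
At P = 14: Q = 95 - 5*14 = 25
E = (dQ/dP)(P/Q) = (-5)(14/25) = -14/5

-14/5


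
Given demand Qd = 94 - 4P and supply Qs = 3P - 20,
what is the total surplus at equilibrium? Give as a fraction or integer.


Find equilibrium: 94 - 4P = 3P - 20
94 + 20 = 7P
P* = 114/7 = 114/7
Q* = 3*114/7 - 20 = 202/7
Inverse demand: P = 47/2 - Q/4, so P_max = 47/2
Inverse supply: P = 20/3 + Q/3, so P_min = 20/3
CS = (1/2) * 202/7 * (47/2 - 114/7) = 10201/98
PS = (1/2) * 202/7 * (114/7 - 20/3) = 20402/147
TS = CS + PS = 10201/98 + 20402/147 = 10201/42

10201/42


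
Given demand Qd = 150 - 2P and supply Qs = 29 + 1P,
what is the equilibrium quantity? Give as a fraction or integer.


First find equilibrium price:
150 - 2P = 29 + 1P
P* = 121/3 = 121/3
Then substitute into demand:
Q* = 150 - 2 * 121/3 = 208/3

208/3


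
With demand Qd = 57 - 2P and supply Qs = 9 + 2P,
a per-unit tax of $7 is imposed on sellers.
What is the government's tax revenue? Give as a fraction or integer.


With tax on sellers, new supply: Qs' = 9 + 2(P - 7)
= 2P - 5
New equilibrium quantity:
Q_new = 26
Tax revenue = tax * Q_new = 7 * 26 = 182

182


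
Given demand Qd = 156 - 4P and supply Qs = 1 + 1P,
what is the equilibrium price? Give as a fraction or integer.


At equilibrium, Qd = Qs.
156 - 4P = 1 + 1P
156 - 1 = 4P + 1P
155 = 5P
P* = 155/5 = 31

31


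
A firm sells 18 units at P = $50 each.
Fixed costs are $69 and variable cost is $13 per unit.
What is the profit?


Total Revenue = P * Q = 50 * 18 = $900
Total Cost = FC + VC*Q = 69 + 13*18 = $303
Profit = TR - TC = 900 - 303 = $597

$597


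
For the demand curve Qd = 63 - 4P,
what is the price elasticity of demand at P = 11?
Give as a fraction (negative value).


dQ/dP = -4
At P = 11: Q = 63 - 4*11 = 19
E = (dQ/dP)(P/Q) = (-4)(11/19) = -44/19

-44/19


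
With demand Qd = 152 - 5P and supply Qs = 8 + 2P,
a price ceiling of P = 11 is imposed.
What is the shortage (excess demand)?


At P = 11:
Qd = 152 - 5*11 = 97
Qs = 8 + 2*11 = 30
Shortage = Qd - Qs = 97 - 30 = 67

67


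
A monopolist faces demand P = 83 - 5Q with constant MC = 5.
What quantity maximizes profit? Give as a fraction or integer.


TR = P*Q = (83 - 5Q)Q = 83Q - 5Q^2
MR = dTR/dQ = 83 - 10Q
Set MR = MC:
83 - 10Q = 5
78 = 10Q
Q* = 78/10 = 39/5

39/5


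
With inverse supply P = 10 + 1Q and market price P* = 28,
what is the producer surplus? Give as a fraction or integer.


Minimum supply price (at Q=0): P_min = 10
Quantity supplied at P* = 28:
Q* = (28 - 10)/1 = 18
PS = (1/2) * Q* * (P* - P_min)
PS = (1/2) * 18 * (28 - 10)
PS = (1/2) * 18 * 18 = 162

162


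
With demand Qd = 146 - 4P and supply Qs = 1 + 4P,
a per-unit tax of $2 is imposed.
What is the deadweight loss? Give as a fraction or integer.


Pre-tax equilibrium quantity: Q* = 147/2
Post-tax equilibrium quantity: Q_tax = 139/2
Reduction in quantity: Q* - Q_tax = 4
DWL = (1/2) * tax * (Q* - Q_tax)
DWL = (1/2) * 2 * 4 = 4

4


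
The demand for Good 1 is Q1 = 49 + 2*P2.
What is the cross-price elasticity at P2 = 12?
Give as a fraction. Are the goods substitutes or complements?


dQ1/dP2 = 2
At P2 = 12: Q1 = 49 + 2*12 = 73
Exy = (dQ1/dP2)(P2/Q1) = 2 * 12 / 73 = 24/73
Since Exy > 0, the goods are substitutes.

24/73 (substitutes)


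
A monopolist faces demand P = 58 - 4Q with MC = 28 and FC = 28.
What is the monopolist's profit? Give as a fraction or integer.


MR = MC: 58 - 8Q = 28
Q* = 15/4
P* = 58 - 4*15/4 = 43
Profit = (P* - MC)*Q* - FC
= (43 - 28)*15/4 - 28
= 15*15/4 - 28
= 225/4 - 28 = 113/4

113/4


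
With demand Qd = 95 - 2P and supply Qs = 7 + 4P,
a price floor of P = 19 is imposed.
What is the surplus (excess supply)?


At P = 19:
Qd = 95 - 2*19 = 57
Qs = 7 + 4*19 = 83
Surplus = Qs - Qd = 83 - 57 = 26

26


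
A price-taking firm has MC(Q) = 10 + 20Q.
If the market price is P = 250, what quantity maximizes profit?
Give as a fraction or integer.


In perfect competition, profit is maximized where P = MC.
250 = 10 + 20Q
240 = 20Q
Q* = 240/20 = 12

12


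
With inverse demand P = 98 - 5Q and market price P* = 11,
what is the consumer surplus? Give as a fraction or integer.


Maximum willingness to pay (at Q=0): P_max = 98
Quantity demanded at P* = 11:
Q* = (98 - 11)/5 = 87/5
CS = (1/2) * Q* * (P_max - P*)
CS = (1/2) * 87/5 * (98 - 11)
CS = (1/2) * 87/5 * 87 = 7569/10

7569/10


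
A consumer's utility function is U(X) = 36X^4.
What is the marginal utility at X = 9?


MU = dU/dX = 36*4*X^(4-1)
MU = 144*X^3
At X = 9:
MU = 144 * 9^3
MU = 144 * 729 = 104976

104976


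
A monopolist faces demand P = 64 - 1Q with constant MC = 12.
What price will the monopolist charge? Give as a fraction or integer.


MR = 64 - 2Q
Set MR = MC: 64 - 2Q = 12
Q* = 26
Substitute into demand:
P* = 64 - 1*26 = 38

38


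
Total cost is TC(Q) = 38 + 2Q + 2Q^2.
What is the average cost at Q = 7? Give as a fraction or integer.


TC(7) = 38 + 2*7 + 2*7^2
TC(7) = 38 + 14 + 98 = 150
AC = TC/Q = 150/7 = 150/7

150/7


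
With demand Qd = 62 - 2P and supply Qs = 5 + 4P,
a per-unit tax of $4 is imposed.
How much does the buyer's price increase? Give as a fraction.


With a per-unit tax, the buyer's price increase depends on relative slopes.
Supply slope: d = 4, Demand slope: b = 2
Buyer's price increase = d * tax / (b + d)
= 4 * 4 / (2 + 4)
= 16 / 6 = 8/3

8/3


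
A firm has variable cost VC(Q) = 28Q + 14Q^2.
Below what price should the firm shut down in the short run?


AVC(Q) = VC(Q)/Q = 28 + 14Q
AVC is increasing in Q, so minimum AVC is at Q -> 0+.
Min AVC = 28
The firm should shut down if P < 28.

28


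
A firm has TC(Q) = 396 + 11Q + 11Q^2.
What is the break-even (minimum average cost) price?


AC(Q) = 396/Q + 11 + 11Q
To minimize: dAC/dQ = -396/Q^2 + 11 = 0
Q^2 = 396/11 = 36
Q* = 6
Min AC = 396/6 + 11 + 11*6
Min AC = 66 + 11 + 66 = 143

143


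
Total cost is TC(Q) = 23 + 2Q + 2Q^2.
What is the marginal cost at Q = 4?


MC = dTC/dQ = 2 + 2*2*Q
At Q = 4:
MC = 2 + 4*4
MC = 2 + 16 = 18

18


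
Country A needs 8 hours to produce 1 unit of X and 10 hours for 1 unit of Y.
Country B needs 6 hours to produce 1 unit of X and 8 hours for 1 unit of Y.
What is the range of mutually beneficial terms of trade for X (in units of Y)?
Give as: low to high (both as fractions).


Opportunity cost of X for Country A = hours_X / hours_Y = 8/10 = 4/5 units of Y
Opportunity cost of X for Country B = hours_X / hours_Y = 6/8 = 3/4 units of Y
Terms of trade must be between the two opportunity costs.
Range: 3/4 to 4/5

3/4 to 4/5


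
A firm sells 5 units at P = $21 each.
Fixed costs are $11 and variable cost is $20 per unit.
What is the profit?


Total Revenue = P * Q = 21 * 5 = $105
Total Cost = FC + VC*Q = 11 + 20*5 = $111
Profit = TR - TC = 105 - 111 = $-6

$-6


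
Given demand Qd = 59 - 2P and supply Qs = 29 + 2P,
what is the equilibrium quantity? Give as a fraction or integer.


First find equilibrium price:
59 - 2P = 29 + 2P
P* = 30/4 = 15/2
Then substitute into demand:
Q* = 59 - 2 * 15/2 = 44

44


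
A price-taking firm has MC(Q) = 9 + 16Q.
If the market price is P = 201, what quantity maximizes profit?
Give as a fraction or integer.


In perfect competition, profit is maximized where P = MC.
201 = 9 + 16Q
192 = 16Q
Q* = 192/16 = 12

12


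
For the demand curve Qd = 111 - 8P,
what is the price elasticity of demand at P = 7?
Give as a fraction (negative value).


dQ/dP = -8
At P = 7: Q = 111 - 8*7 = 55
E = (dQ/dP)(P/Q) = (-8)(7/55) = -56/55

-56/55
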